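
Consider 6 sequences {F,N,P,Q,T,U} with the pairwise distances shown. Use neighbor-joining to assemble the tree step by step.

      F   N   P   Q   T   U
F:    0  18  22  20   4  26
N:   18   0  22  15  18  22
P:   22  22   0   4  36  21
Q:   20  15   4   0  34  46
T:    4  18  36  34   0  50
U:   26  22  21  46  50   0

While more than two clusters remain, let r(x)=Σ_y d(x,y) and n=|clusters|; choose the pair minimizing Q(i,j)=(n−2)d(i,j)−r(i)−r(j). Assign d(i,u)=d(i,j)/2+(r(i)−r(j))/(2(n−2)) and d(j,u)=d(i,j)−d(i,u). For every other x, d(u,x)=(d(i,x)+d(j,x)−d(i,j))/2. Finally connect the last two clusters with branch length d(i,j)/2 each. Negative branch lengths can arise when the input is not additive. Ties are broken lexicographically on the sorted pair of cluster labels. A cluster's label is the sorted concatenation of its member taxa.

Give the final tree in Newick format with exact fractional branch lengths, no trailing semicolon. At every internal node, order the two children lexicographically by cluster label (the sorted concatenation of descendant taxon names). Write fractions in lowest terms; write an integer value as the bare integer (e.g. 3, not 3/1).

((((F:-9/2,T:17/2):13,(P:-2/3,Q:14/3):11):2,N:9/4):79/8,U:79/8)

1. join F+T (d=4, Q=-216) ⇒ FT; edges |F|=-9/2, |T|=17/2
  updated: d(FT,N)=16, d(FT,P)=27, d(FT,Q)=25, d(FT,U)=36
2. join P+Q (d=4, Q=-152) ⇒ PQ; edges |P|=-2/3, |Q|=14/3
  updated: d(FT,PQ)=24, d(N,PQ)=33/2, d(PQ,U)=63/2
3. join FT+PQ (d=24, Q=-100) ⇒ FPQT; edges |FT|=13, |PQ|=11
  updated: d(FPQT,N)=17/4, d(FPQT,U)=87/4
4. join FPQT+N (d=17/4, Q=-48) ⇒ FNPQT; edges |FPQT|=2, |N|=9/4
  updated: d(FNPQT,U)=79/4
5. join FNPQT+U (d=79/4) ⇒ FNPQTU; edges |FNPQT|=79/8, |U|=79/8
final tree: ((((F:-9/2,T:17/2):13,(P:-2/3,Q:14/3):11):2,N:9/4):79/8,U:79/8)
total length: 56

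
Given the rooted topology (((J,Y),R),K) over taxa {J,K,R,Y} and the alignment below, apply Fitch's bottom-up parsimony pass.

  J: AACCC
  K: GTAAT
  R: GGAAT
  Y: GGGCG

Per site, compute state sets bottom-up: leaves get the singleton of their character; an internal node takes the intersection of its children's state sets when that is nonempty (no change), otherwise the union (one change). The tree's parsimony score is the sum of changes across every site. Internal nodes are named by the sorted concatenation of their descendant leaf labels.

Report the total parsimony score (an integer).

JY@0: {A} ∪ {G} = {A,G} (union, +1)
JRY@0: {A,G} ∩ {G} = {G} (intersection, +0)
JKRY@0: {G} ∩ {G} = {G} (intersection, +0)
JY@1: {A} ∪ {G} = {A,G} (union, +1)
JRY@1: {A,G} ∩ {G} = {G} (intersection, +0)
JKRY@1: {G} ∪ {T} = {G,T} (union, +1)
JY@2: {C} ∪ {G} = {C,G} (union, +1)
JRY@2: {C,G} ∪ {A} = {A,C,G} (union, +1)
JKRY@2: {A,C,G} ∩ {A} = {A} (intersection, +0)
JY@3: {C} ∩ {C} = {C} (intersection, +0)
JRY@3: {C} ∪ {A} = {A,C} (union, +1)
JKRY@3: {A,C} ∩ {A} = {A} (intersection, +0)
JY@4: {C} ∪ {G} = {C,G} (union, +1)
JRY@4: {C,G} ∪ {T} = {C,G,T} (union, +1)
JKRY@4: {C,G,T} ∩ {T} = {T} (intersection, +0)
per-site changes: [1, 2, 2, 1, 2]; total = 8

8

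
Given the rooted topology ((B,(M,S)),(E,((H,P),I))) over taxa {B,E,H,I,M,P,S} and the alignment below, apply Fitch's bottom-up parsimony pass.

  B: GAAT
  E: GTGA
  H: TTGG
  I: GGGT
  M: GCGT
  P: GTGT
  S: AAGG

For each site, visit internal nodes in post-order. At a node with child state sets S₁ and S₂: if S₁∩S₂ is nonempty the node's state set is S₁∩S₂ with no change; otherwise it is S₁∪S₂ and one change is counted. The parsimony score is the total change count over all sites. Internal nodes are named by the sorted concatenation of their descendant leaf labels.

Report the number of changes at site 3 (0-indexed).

3

[col 0] MS: children M:{G}, S:{A} ∪→ {A,G}; cost 1
[col 0] BMS: children B:{G}, MS:{A,G} ∩→ {G}; cost 0
[col 0] HP: children H:{T}, P:{G} ∪→ {G,T}; cost 1
[col 0] HIP: children HP:{G,T}, I:{G} ∩→ {G}; cost 0
[col 0] EHIP: children E:{G}, HIP:{G} ∩→ {G}; cost 0
[col 0] BEHIMPS: children BMS:{G}, EHIP:{G} ∩→ {G}; cost 0
[col 1] MS: children M:{C}, S:{A} ∪→ {A,C}; cost 1
[col 1] BMS: children B:{A}, MS:{A,C} ∩→ {A}; cost 0
[col 1] HP: children H:{T}, P:{T} ∩→ {T}; cost 0
[col 1] HIP: children HP:{T}, I:{G} ∪→ {G,T}; cost 1
[col 1] EHIP: children E:{T}, HIP:{G,T} ∩→ {T}; cost 0
[col 1] BEHIMPS: children BMS:{A}, EHIP:{T} ∪→ {A,T}; cost 1
[col 2] MS: children M:{G}, S:{G} ∩→ {G}; cost 0
[col 2] BMS: children B:{A}, MS:{G} ∪→ {A,G}; cost 1
[col 2] HP: children H:{G}, P:{G} ∩→ {G}; cost 0
[col 2] HIP: children HP:{G}, I:{G} ∩→ {G}; cost 0
[col 2] EHIP: children E:{G}, HIP:{G} ∩→ {G}; cost 0
[col 2] BEHIMPS: children BMS:{A,G}, EHIP:{G} ∩→ {G}; cost 0
[col 3] MS: children M:{T}, S:{G} ∪→ {G,T}; cost 1
[col 3] BMS: children B:{T}, MS:{G,T} ∩→ {T}; cost 0
[col 3] HP: children H:{G}, P:{T} ∪→ {G,T}; cost 1
[col 3] HIP: children HP:{G,T}, I:{T} ∩→ {T}; cost 0
[col 3] EHIP: children E:{A}, HIP:{T} ∪→ {A,T}; cost 1
[col 3] BEHIMPS: children BMS:{T}, EHIP:{A,T} ∩→ {T}; cost 0
per-site changes: [2, 3, 1, 3]; total = 9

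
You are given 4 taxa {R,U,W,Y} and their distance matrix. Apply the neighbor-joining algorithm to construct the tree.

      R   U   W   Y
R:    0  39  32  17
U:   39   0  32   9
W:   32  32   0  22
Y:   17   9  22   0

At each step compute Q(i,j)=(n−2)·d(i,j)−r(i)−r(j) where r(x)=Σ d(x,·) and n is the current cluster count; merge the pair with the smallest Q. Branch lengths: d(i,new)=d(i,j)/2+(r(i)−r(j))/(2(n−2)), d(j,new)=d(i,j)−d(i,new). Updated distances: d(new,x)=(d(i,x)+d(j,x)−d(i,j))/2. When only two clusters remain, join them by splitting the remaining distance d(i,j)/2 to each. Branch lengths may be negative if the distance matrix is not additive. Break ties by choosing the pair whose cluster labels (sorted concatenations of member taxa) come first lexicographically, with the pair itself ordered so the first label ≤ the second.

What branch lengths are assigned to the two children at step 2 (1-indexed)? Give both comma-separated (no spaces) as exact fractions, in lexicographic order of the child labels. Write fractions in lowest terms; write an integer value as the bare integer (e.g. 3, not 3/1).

7,25/2

iteration 1: select R,W (d=32, Q=-110); attach at lengths (33/2, 31/2); label the merged cluster RW
  updated: d(RW,U)=39/2, d(RW,Y)=7/2
iteration 2: select RW,U (d=39/2, Q=-32); attach at lengths (7, 25/2); label the merged cluster RUW
  updated: d(RUW,Y)=-7/2
iteration 3: select RUW,Y (d=-7/2); attach at lengths (-7/4, -7/4); label the merged cluster RUWY
final tree: (((R:33/2,W:31/2):7,U:25/2):-7/4,Y:-7/4)
total length: 48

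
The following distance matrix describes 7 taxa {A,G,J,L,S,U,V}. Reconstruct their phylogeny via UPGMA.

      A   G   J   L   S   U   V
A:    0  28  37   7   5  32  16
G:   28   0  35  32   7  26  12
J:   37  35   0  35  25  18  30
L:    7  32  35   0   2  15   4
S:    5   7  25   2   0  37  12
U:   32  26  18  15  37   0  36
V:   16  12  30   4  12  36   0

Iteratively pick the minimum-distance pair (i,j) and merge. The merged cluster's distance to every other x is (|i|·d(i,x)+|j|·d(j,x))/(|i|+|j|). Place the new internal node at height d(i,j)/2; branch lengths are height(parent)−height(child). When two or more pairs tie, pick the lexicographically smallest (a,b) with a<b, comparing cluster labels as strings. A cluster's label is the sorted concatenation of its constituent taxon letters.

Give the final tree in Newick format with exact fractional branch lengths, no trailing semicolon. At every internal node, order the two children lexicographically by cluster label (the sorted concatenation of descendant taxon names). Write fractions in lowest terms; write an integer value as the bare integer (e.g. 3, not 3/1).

iteration 1: select L,S (d=2); attach at lengths (1, 1); label the merged cluster LS
  updated: d(A,LS)=6, d(G,LS)=39/2, d(J,LS)=30, d(LS,U)=26, d(LS,V)=8
iteration 2: select A,LS (d=6); attach at lengths (3, 2); label the merged cluster ALS
  updated: d(ALS,G)=67/3, d(ALS,J)=97/3, d(ALS,U)=28, d(ALS,V)=32/3
iteration 3: select ALS,V (d=32/3); attach at lengths (7/3, 16/3); label the merged cluster ALSV
  updated: d(ALSV,G)=79/4, d(ALSV,J)=127/4, d(ALSV,U)=30
iteration 4: select J,U (d=18); attach at lengths (9, 9); label the merged cluster JU
  updated: d(ALSV,JU)=247/8, d(G,JU)=61/2
iteration 5: select ALSV,G (d=79/4); attach at lengths (109/24, 79/8); label the merged cluster AGLSV
  updated: d(AGLSV,JU)=154/5
iteration 6: select AGLSV,JU (d=154/5); attach at lengths (221/40, 32/5); label the merged cluster AGJLSUV
final tree: ((((A:3,(L:1,S:1):2):7/3,V:16/3):109/24,G:79/8):221/40,(J:9,U:9):32/5)
total length: 7081/120

((((A:3,(L:1,S:1):2):7/3,V:16/3):109/24,G:79/8):221/40,(J:9,U:9):32/5)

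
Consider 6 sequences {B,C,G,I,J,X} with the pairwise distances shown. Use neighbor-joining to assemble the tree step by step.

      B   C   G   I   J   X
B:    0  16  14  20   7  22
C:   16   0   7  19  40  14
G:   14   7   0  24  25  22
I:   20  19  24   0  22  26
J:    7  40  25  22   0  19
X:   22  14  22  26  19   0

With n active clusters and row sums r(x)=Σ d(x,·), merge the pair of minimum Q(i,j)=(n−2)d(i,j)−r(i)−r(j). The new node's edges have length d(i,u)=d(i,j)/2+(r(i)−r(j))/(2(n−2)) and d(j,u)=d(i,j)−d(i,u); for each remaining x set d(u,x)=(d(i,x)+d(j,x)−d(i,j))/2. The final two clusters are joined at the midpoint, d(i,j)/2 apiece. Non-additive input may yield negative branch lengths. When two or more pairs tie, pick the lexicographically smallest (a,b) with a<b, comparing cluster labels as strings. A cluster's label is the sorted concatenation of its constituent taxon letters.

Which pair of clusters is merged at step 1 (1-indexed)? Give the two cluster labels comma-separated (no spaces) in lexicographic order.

B,J

step 1: merge (B,J) at d=7, Q=-164; branch lengths B→-3/4, J→31/4; new cluster BJ
  updated: d(BJ,C)=49/2, d(BJ,G)=16, d(BJ,I)=35/2, d(BJ,X)=17
step 2: merge (C,G) at d=7, Q=-225/2; branch lengths C→11/4, G→17/4; new cluster CG
  updated: d(BJ,CG)=67/4, d(CG,I)=18, d(CG,X)=29/2
step 3: merge (BJ,I) at d=35/2, Q=-311/4; branch lengths BJ→99/16, I→181/16; new cluster BIJ
  updated: d(BIJ,CG)=69/8, d(BIJ,X)=51/4
step 4: merge (BIJ,CG) at d=69/8, Q=-287/8; branch lengths BIJ→55/16, CG→83/16; new cluster BCGIJ
  updated: d(BCGIJ,X)=149/16
step 5: merge (BCGIJ,X) at d=149/16; branch lengths BCGIJ→149/32, X→149/32; new cluster BCGIJX
final tree: ((((B:-3/4,J:31/4):99/16,I:181/16):55/16,(C:11/4,G:17/4):83/16):149/32,X:149/32)
total length: 791/16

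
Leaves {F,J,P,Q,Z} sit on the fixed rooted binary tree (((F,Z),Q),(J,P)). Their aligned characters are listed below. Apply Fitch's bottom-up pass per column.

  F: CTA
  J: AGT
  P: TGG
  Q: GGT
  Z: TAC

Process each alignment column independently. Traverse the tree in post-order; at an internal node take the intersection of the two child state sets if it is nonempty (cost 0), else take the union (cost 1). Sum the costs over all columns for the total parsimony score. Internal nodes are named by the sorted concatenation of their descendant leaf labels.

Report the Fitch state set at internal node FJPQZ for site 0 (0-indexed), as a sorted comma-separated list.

T

site 0, node FZ: F={C} ∪ Z={T} → {C,T} (+1)
site 0, node FQZ: FZ={C,T} ∪ Q={G} → {C,G,T} (+1)
site 0, node JP: J={A} ∪ P={T} → {A,T} (+1)
site 0, node FJPQZ: FQZ={C,G,T} ∩ JP={A,T} → {T} (+0)
site 1, node FZ: F={T} ∪ Z={A} → {A,T} (+1)
site 1, node FQZ: FZ={A,T} ∪ Q={G} → {A,G,T} (+1)
site 1, node JP: J={G} ∩ P={G} → {G} (+0)
site 1, node FJPQZ: FQZ={A,G,T} ∩ JP={G} → {G} (+0)
site 2, node FZ: F={A} ∪ Z={C} → {A,C} (+1)
site 2, node FQZ: FZ={A,C} ∪ Q={T} → {A,C,T} (+1)
site 2, node JP: J={T} ∪ P={G} → {G,T} (+1)
site 2, node FJPQZ: FQZ={A,C,T} ∩ JP={G,T} → {T} (+0)
per-site changes: [3, 2, 3]; total = 8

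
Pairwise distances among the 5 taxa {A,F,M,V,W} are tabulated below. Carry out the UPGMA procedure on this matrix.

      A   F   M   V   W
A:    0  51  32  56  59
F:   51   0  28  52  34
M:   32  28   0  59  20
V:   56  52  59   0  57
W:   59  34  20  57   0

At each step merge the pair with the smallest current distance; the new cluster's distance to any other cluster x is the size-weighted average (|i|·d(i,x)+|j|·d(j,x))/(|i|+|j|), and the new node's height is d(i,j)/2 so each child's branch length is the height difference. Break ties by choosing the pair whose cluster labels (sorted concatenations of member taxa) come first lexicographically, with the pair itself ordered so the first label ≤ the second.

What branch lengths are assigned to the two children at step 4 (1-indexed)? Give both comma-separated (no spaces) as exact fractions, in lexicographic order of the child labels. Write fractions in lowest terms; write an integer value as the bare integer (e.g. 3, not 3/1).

1. join M+W (d=20) ⇒ MW; edges |M|=10, |W|=10
  updated: d(A,MW)=91/2, d(F,MW)=31, d(MW,V)=58
2. join F+MW (d=31) ⇒ FMW; edges |F|=31/2, |MW|=11/2
  updated: d(A,FMW)=142/3, d(FMW,V)=56
3. join A+FMW (d=142/3) ⇒ AFMW; edges |A|=71/3, |FMW|=49/6
  updated: d(AFMW,V)=56
4. join AFMW+V (d=56) ⇒ AFMVW; edges |AFMW|=13/3, |V|=28
final tree: ((A:71/3,(F:31/2,(M:10,W:10):11/2):49/6):13/3,V:28)
total length: 631/6

13/3,28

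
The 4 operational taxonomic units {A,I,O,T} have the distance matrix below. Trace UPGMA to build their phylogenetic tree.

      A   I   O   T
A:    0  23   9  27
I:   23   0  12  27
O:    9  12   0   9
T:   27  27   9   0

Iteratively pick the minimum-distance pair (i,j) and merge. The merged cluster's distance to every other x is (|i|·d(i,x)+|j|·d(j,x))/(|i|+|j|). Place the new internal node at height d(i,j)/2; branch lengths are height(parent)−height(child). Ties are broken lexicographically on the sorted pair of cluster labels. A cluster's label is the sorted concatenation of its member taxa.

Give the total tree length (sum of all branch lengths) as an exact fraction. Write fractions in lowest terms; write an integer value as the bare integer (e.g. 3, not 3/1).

1. join A+O (d=9) ⇒ AO; edges |A|=9/2, |O|=9/2
  updated: d(AO,I)=35/2, d(AO,T)=18
2. join AO+I (d=35/2) ⇒ AIO; edges |AO|=17/4, |I|=35/4
  updated: d(AIO,T)=21
3. join AIO+T (d=21) ⇒ AIOT; edges |AIO|=7/4, |T|=21/2
final tree: (((A:9/2,O:9/2):17/4,I:35/4):7/4,T:21/2)
total length: 137/4

137/4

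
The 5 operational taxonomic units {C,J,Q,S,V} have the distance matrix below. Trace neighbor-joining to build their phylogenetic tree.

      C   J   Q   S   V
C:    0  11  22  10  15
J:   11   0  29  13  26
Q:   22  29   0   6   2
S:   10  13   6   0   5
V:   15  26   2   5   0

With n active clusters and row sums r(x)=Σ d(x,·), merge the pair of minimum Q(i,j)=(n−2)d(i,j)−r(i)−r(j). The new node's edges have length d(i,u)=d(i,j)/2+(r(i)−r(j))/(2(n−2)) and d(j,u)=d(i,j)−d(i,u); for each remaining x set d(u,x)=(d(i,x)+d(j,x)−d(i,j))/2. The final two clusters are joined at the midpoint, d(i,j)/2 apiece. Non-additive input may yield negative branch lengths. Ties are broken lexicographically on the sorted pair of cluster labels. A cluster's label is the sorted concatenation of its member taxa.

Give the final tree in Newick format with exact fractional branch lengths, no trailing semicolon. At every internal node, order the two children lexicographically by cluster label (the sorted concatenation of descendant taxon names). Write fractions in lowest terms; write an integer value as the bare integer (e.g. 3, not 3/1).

iteration 1: select C,J (d=11, Q=-104); attach at lengths (2, 9); label the merged cluster CJ
  updated: d(CJ,Q)=20, d(CJ,S)=6, d(CJ,V)=15
iteration 2: select CJ,S (d=6, Q=-46); attach at lengths (9, -3); label the merged cluster CJS
  updated: d(CJS,Q)=10, d(CJS,V)=7
iteration 3: select CJS,Q (d=10, Q=-19); attach at lengths (15/2, 5/2); label the merged cluster CJQS
  updated: d(CJQS,V)=-1/2
iteration 4: select CJQS,V (d=-1/2); attach at lengths (-1/4, -1/4); label the merged cluster CJQSV
final tree: ((((C:2,J:9):9,S:-3):15/2,Q:5/2):-1/4,V:-1/4)
total length: 53/2

((((C:2,J:9):9,S:-3):15/2,Q:5/2):-1/4,V:-1/4)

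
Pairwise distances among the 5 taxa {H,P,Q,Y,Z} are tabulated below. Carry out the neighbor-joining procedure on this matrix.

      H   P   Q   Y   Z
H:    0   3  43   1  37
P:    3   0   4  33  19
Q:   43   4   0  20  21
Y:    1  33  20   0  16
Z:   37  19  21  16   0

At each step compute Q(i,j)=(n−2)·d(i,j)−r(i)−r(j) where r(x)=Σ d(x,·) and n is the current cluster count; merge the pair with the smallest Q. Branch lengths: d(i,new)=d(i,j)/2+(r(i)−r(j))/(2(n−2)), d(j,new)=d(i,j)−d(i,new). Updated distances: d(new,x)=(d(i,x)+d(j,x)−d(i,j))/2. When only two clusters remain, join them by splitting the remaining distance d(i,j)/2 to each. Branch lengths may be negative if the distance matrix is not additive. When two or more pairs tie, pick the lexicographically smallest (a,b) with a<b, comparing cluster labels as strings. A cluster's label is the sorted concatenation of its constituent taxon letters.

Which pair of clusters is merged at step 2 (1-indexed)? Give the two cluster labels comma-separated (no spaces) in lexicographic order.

step 1: merge (H,Y) at d=1, Q=-151; branch lengths H→17/6, Y→-11/6; new cluster HY
  updated: d(HY,P)=35/2, d(HY,Q)=31, d(HY,Z)=26
step 2: merge (HY,Z) at d=26, Q=-177/2; branch lengths HY→121/8, Z→87/8; new cluster HYZ
  updated: d(HYZ,P)=21/4, d(HYZ,Q)=13
step 3: merge (HYZ,P) at d=21/4, Q=-89/4; branch lengths HYZ→57/8, P→-15/8; new cluster HPYZ
  updated: d(HPYZ,Q)=47/8
step 4: merge (HPYZ,Q) at d=47/8; branch lengths HPYZ→47/16, Q→47/16; new cluster HPQYZ
final tree: ((((H:17/6,Y:-11/6):121/8,Z:87/8):57/8,P:-15/8):47/16,Q:47/16)
total length: 305/8

HY,Z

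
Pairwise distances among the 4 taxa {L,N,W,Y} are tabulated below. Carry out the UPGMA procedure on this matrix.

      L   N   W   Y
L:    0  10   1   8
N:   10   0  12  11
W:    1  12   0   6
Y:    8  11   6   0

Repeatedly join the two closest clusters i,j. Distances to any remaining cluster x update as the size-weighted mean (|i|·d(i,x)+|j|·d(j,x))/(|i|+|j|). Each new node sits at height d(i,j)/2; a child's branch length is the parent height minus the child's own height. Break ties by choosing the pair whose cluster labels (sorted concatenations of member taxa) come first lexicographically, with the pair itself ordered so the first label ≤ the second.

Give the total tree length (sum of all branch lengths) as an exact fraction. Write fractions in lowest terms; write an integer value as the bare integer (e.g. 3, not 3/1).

iteration 1: select L,W (d=1); attach at lengths (1/2, 1/2); label the merged cluster LW
  updated: d(LW,N)=11, d(LW,Y)=7
iteration 2: select LW,Y (d=7); attach at lengths (3, 7/2); label the merged cluster LWY
  updated: d(LWY,N)=11
iteration 3: select LWY,N (d=11); attach at lengths (2, 11/2); label the merged cluster LNWY
final tree: (((L:1/2,W:1/2):3,Y:7/2):2,N:11/2)
total length: 15

15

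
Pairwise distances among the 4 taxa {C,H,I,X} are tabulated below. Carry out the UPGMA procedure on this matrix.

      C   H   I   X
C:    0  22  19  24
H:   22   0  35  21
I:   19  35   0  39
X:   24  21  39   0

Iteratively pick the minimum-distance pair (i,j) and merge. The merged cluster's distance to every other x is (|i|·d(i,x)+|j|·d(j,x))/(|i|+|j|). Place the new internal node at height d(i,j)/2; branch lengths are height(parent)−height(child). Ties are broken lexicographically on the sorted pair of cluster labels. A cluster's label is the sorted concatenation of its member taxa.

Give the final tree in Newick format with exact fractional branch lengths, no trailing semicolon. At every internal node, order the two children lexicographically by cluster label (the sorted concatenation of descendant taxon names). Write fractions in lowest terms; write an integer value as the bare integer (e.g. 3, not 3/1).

((C:19/2,I:19/2):11/2,(H:21/2,X:21/2):9/2)

iteration 1: select C,I (d=19); attach at lengths (19/2, 19/2); label the merged cluster CI
  updated: d(CI,H)=57/2, d(CI,X)=63/2
iteration 2: select H,X (d=21); attach at lengths (21/2, 21/2); label the merged cluster HX
  updated: d(CI,HX)=30
iteration 3: select CI,HX (d=30); attach at lengths (11/2, 9/2); label the merged cluster CHIX
final tree: ((C:19/2,I:19/2):11/2,(H:21/2,X:21/2):9/2)
total length: 50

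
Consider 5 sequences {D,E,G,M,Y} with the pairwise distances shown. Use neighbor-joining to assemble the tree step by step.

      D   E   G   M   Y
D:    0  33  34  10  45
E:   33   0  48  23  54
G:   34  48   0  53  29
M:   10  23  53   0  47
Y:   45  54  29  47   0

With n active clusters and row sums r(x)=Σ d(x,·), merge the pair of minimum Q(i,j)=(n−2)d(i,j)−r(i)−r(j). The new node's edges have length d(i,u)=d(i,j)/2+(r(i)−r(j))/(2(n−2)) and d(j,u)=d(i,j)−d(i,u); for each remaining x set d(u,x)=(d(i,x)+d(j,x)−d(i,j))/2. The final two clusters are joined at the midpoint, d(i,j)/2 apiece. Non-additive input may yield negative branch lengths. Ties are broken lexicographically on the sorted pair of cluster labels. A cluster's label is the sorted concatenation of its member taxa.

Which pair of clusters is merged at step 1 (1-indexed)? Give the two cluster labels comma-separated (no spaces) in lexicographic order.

G,Y

step 1: merge (G,Y) at d=29, Q=-252; branch lengths G→38/3, Y→49/3; new cluster GY
  updated: d(D,GY)=25, d(E,GY)=73/2, d(GY,M)=71/2
step 2: merge (D,M) at d=10, Q=-233/2; branch lengths D→39/8, M→41/8; new cluster DM
  updated: d(DM,E)=23, d(DM,GY)=101/4
step 3: merge (DM,E) at d=23, Q=-339/4; branch lengths DM→47/8, E→137/8; new cluster DEM
  updated: d(DEM,GY)=155/8
step 4: merge (DEM,GY) at d=155/8; branch lengths DEM→155/16, GY→155/16; new cluster DEGMY
final tree: (((D:39/8,M:41/8):47/8,E:137/8):155/16,(G:38/3,Y:49/3):155/16)
total length: 651/8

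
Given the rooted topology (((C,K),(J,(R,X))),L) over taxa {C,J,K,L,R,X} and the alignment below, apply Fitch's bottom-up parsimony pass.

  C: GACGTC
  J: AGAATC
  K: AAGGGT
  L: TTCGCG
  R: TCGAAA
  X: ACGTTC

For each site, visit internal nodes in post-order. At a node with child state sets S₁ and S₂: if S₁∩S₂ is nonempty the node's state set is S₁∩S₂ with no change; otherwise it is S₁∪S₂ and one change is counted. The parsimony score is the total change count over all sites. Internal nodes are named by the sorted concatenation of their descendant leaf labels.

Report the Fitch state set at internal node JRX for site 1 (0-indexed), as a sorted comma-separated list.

[col 0] CK: children C:{G}, K:{A} ∪→ {A,G}; cost 1
[col 0] RX: children R:{T}, X:{A} ∪→ {A,T}; cost 1
[col 0] JRX: children J:{A}, RX:{A,T} ∩→ {A}; cost 0
[col 0] CJKRX: children CK:{A,G}, JRX:{A} ∩→ {A}; cost 0
[col 0] CJKLRX: children CJKRX:{A}, L:{T} ∪→ {A,T}; cost 1
[col 1] CK: children C:{A}, K:{A} ∩→ {A}; cost 0
[col 1] RX: children R:{C}, X:{C} ∩→ {C}; cost 0
[col 1] JRX: children J:{G}, RX:{C} ∪→ {C,G}; cost 1
[col 1] CJKRX: children CK:{A}, JRX:{C,G} ∪→ {A,C,G}; cost 1
[col 1] CJKLRX: children CJKRX:{A,C,G}, L:{T} ∪→ {A,C,G,T}; cost 1
[col 2] CK: children C:{C}, K:{G} ∪→ {C,G}; cost 1
[col 2] RX: children R:{G}, X:{G} ∩→ {G}; cost 0
[col 2] JRX: children J:{A}, RX:{G} ∪→ {A,G}; cost 1
[col 2] CJKRX: children CK:{C,G}, JRX:{A,G} ∩→ {G}; cost 0
[col 2] CJKLRX: children CJKRX:{G}, L:{C} ∪→ {C,G}; cost 1
[col 3] CK: children C:{G}, K:{G} ∩→ {G}; cost 0
[col 3] RX: children R:{A}, X:{T} ∪→ {A,T}; cost 1
[col 3] JRX: children J:{A}, RX:{A,T} ∩→ {A}; cost 0
[col 3] CJKRX: children CK:{G}, JRX:{A} ∪→ {A,G}; cost 1
[col 3] CJKLRX: children CJKRX:{A,G}, L:{G} ∩→ {G}; cost 0
[col 4] CK: children C:{T}, K:{G} ∪→ {G,T}; cost 1
[col 4] RX: children R:{A}, X:{T} ∪→ {A,T}; cost 1
[col 4] JRX: children J:{T}, RX:{A,T} ∩→ {T}; cost 0
[col 4] CJKRX: children CK:{G,T}, JRX:{T} ∩→ {T}; cost 0
[col 4] CJKLRX: children CJKRX:{T}, L:{C} ∪→ {C,T}; cost 1
[col 5] CK: children C:{C}, K:{T} ∪→ {C,T}; cost 1
[col 5] RX: children R:{A}, X:{C} ∪→ {A,C}; cost 1
[col 5] JRX: children J:{C}, RX:{A,C} ∩→ {C}; cost 0
[col 5] CJKRX: children CK:{C,T}, JRX:{C} ∩→ {C}; cost 0
[col 5] CJKLRX: children CJKRX:{C}, L:{G} ∪→ {C,G}; cost 1
per-site changes: [3, 3, 3, 2, 3, 3]; total = 17

C,G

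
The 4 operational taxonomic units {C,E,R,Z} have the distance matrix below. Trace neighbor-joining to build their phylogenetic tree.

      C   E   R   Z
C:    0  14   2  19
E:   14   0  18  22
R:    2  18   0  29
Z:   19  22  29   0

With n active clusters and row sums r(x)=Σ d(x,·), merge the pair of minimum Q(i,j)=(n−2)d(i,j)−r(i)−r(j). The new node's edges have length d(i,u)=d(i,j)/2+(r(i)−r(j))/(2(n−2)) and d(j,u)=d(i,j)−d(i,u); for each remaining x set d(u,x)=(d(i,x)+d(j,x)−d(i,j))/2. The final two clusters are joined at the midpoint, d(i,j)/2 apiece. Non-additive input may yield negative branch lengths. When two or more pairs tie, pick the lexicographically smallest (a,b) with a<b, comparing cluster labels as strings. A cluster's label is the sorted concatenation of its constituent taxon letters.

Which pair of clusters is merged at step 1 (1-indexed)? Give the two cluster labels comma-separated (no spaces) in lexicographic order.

C,R

step 1: merge (C,R) at d=2, Q=-80; branch lengths C→-5/2, R→9/2; new cluster CR
  updated: d(CR,E)=15, d(CR,Z)=23
step 2: merge (CR,E) at d=15, Q=-60; branch lengths CR→8, E→7; new cluster CER
  updated: d(CER,Z)=15
step 3: merge (CER,Z) at d=15; branch lengths CER→15/2, Z→15/2; new cluster CERZ
final tree: (((C:-5/2,R:9/2):8,E:7):15/2,Z:15/2)
total length: 32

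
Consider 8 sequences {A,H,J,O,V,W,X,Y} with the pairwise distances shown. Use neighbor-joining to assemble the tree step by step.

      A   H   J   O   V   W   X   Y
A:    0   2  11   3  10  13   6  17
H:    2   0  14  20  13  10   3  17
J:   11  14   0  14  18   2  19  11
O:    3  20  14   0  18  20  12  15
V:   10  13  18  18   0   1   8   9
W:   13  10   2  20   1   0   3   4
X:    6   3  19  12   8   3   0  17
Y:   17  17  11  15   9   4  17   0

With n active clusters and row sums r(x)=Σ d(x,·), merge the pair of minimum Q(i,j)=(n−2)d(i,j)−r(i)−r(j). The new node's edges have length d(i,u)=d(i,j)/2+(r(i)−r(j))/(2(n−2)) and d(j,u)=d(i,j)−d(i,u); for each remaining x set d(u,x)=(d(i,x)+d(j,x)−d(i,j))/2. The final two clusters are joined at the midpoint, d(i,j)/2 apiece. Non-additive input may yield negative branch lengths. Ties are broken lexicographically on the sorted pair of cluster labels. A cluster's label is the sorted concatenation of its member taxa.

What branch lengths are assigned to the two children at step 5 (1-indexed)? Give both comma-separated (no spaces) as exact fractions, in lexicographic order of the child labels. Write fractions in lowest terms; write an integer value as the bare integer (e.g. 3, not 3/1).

1. join A+O (d=3, Q=-146) ⇒ AO; edges |A|=-11/6, |O|=29/6
  updated: d(AO,H)=19/2, d(AO,J)=11, d(AO,V)=25/2, d(AO,W)=15, d(AO,X)=15/2, d(AO,Y)=29/2
2. join H+X (d=3, Q=-109) ⇒ HX; edges |H|=12/5, |X|=3/5
  updated: d(AO,HX)=7, d(HX,J)=15, d(HX,V)=9, d(HX,W)=5, d(HX,Y)=31/2
3. join AO+HX (d=7, Q=-167/2) ⇒ AHOX; edges |AO|=73/16, |HX|=39/16
  updated: d(AHOX,J)=19/2, d(AHOX,V)=29/4, d(AHOX,W)=13/2, d(AHOX,Y)=23/2
4. join AHOX+V (d=29/4, Q=-193/4) ⇒ AHOVX; edges |AHOX|=85/24, |V|=89/24
  updated: d(AHOVX,J)=81/8, d(AHOVX,W)=1/8, d(AHOVX,Y)=53/8
5. join AHOVX+Y (d=53/8, Q=-101/4) ⇒ AHOVXY; edges |AHOVX|=17/8, |Y|=9/2
  updated: d(AHOVXY,J)=29/4, d(AHOVXY,W)=-5/4
6. join AHOVXY+J (d=29/4, Q=-8) ⇒ AHJOVXY; edges |AHOVXY|=2, |J|=21/4
  updated: d(AHJOVXY,W)=-13/4
7. join AHJOVXY+W (d=-13/4) ⇒ AHJOVWXY; edges |AHJOVXY|=-13/8, |W|=-13/8
final tree: ((((((A:-11/6,O:29/6):73/16,(H:12/5,X:3/5):39/16):85/24,V:89/24):17/8,Y:9/2):2,J:21/4):-13/8,W:-13/8)
total length: 247/8

17/8,9/2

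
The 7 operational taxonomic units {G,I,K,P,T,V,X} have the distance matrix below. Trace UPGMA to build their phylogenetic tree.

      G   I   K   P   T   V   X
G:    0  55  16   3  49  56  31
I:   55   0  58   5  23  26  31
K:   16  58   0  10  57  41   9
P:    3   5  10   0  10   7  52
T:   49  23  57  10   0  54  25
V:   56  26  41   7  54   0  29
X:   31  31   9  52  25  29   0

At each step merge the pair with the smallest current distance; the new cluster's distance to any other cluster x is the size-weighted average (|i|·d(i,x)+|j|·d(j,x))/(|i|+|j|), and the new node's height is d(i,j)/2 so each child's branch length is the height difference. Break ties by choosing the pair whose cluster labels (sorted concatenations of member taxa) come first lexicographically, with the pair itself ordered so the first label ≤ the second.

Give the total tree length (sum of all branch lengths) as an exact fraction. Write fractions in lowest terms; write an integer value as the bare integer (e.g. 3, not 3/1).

1. join G+P (d=3) ⇒ GP; edges |G|=3/2, |P|=3/2
  updated: d(GP,I)=30, d(GP,K)=13, d(GP,T)=59/2, d(GP,V)=63/2, d(GP,X)=83/2
2. join K+X (d=9) ⇒ KX; edges |K|=9/2, |X|=9/2
  updated: d(GP,KX)=109/4, d(I,KX)=89/2, d(KX,T)=41, d(KX,V)=35
3. join I+T (d=23) ⇒ IT; edges |I|=23/2, |T|=23/2
  updated: d(GP,IT)=119/4, d(IT,KX)=171/4, d(IT,V)=40
4. join GP+KX (d=109/4) ⇒ GKPX; edges |GP|=97/8, |KX|=73/8
  updated: d(GKPX,IT)=145/4, d(GKPX,V)=133/4
5. join GKPX+V (d=133/4) ⇒ GKPVX; edges |GKPX|=3, |V|=133/8
  updated: d(GKPVX,IT)=37
6. join GKPVX+IT (d=37) ⇒ GIKPTVX; edges |GKPVX|=15/8, |IT|=7
final tree: ((((G:3/2,P:3/2):97/8,(K:9/2,X:9/2):73/8):3,V:133/8):15/8,(I:23/2,T:23/2):7)
total length: 339/4

339/4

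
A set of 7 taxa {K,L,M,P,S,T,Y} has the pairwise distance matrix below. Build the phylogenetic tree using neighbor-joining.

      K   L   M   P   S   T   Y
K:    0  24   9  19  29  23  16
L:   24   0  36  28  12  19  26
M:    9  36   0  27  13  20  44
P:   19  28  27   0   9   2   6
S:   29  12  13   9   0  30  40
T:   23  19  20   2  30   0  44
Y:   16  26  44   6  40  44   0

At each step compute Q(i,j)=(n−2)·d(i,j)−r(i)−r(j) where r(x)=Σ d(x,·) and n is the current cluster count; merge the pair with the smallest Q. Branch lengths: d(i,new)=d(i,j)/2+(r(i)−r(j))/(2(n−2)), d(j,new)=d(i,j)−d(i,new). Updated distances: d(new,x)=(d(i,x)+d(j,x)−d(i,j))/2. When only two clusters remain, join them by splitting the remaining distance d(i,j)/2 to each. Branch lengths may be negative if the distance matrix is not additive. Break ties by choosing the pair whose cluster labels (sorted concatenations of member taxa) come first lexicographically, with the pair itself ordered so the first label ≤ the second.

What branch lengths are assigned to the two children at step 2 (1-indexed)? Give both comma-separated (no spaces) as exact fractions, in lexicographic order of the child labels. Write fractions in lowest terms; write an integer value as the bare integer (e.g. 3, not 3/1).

step 1: merge (P,Y) at d=6, Q=-237; branch lengths P→-11/2, Y→23/2; new cluster PY
  updated: d(K,PY)=29/2, d(L,PY)=24, d(M,PY)=65/2, d(PY,S)=43/2, d(PY,T)=20
step 2: merge (K,M) at d=9, Q=-174; branch lengths K→25/8, M→47/8; new cluster KM
  updated: d(KM,L)=51/2, d(KM,PY)=19, d(KM,S)=33/2, d(KM,T)=17
step 3: merge (L,S) at d=12, Q=-249/2; branch lengths L→73/12, S→71/12; new cluster LS
  updated: d(KM,LS)=15, d(LS,PY)=67/4, d(LS,T)=37/2
step 4: merge (KM,T) at d=17, Q=-145/2; branch lengths KM→59/8, T→77/8; new cluster KMT
  updated: d(KMT,LS)=33/4, d(KMT,PY)=11
step 5: merge (KMT,LS) at d=33/4, Q=-36; branch lengths KMT→5/4, LS→7; new cluster KLMST
  updated: d(KLMST,PY)=39/4
step 6: merge (KLMST,PY) at d=39/4; branch lengths KLMST→39/8, PY→39/8; new cluster KLMPSTY
final tree: ((((K:25/8,M:47/8):59/8,T:77/8):5/4,(L:73/12,S:71/12):7):39/8,(P:-11/2,Y:23/2):39/8)
total length: 62

25/8,47/8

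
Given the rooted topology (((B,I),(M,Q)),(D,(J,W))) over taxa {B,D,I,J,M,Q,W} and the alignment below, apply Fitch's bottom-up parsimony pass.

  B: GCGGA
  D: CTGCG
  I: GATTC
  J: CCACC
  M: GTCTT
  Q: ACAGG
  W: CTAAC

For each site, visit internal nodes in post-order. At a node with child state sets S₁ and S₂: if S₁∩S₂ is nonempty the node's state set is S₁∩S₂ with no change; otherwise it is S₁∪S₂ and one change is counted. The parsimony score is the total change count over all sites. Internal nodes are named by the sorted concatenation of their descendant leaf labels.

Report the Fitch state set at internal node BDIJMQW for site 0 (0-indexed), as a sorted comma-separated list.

[col 0] BI: children B:{G}, I:{G} ∩→ {G}; cost 0
[col 0] MQ: children M:{G}, Q:{A} ∪→ {A,G}; cost 1
[col 0] BIMQ: children BI:{G}, MQ:{A,G} ∩→ {G}; cost 0
[col 0] JW: children J:{C}, W:{C} ∩→ {C}; cost 0
[col 0] DJW: children D:{C}, JW:{C} ∩→ {C}; cost 0
[col 0] BDIJMQW: children BIMQ:{G}, DJW:{C} ∪→ {C,G}; cost 1
[col 1] BI: children B:{C}, I:{A} ∪→ {A,C}; cost 1
[col 1] MQ: children M:{T}, Q:{C} ∪→ {C,T}; cost 1
[col 1] BIMQ: children BI:{A,C}, MQ:{C,T} ∩→ {C}; cost 0
[col 1] JW: children J:{C}, W:{T} ∪→ {C,T}; cost 1
[col 1] DJW: children D:{T}, JW:{C,T} ∩→ {T}; cost 0
[col 1] BDIJMQW: children BIMQ:{C}, DJW:{T} ∪→ {C,T}; cost 1
[col 2] BI: children B:{G}, I:{T} ∪→ {G,T}; cost 1
[col 2] MQ: children M:{C}, Q:{A} ∪→ {A,C}; cost 1
[col 2] BIMQ: children BI:{G,T}, MQ:{A,C} ∪→ {A,C,G,T}; cost 1
[col 2] JW: children J:{A}, W:{A} ∩→ {A}; cost 0
[col 2] DJW: children D:{G}, JW:{A} ∪→ {A,G}; cost 1
[col 2] BDIJMQW: children BIMQ:{A,C,G,T}, DJW:{A,G} ∩→ {A,G}; cost 0
[col 3] BI: children B:{G}, I:{T} ∪→ {G,T}; cost 1
[col 3] MQ: children M:{T}, Q:{G} ∪→ {G,T}; cost 1
[col 3] BIMQ: children BI:{G,T}, MQ:{G,T} ∩→ {G,T}; cost 0
[col 3] JW: children J:{C}, W:{A} ∪→ {A,C}; cost 1
[col 3] DJW: children D:{C}, JW:{A,C} ∩→ {C}; cost 0
[col 3] BDIJMQW: children BIMQ:{G,T}, DJW:{C} ∪→ {C,G,T}; cost 1
[col 4] BI: children B:{A}, I:{C} ∪→ {A,C}; cost 1
[col 4] MQ: children M:{T}, Q:{G} ∪→ {G,T}; cost 1
[col 4] BIMQ: children BI:{A,C}, MQ:{G,T} ∪→ {A,C,G,T}; cost 1
[col 4] JW: children J:{C}, W:{C} ∩→ {C}; cost 0
[col 4] DJW: children D:{G}, JW:{C} ∪→ {C,G}; cost 1
[col 4] BDIJMQW: children BIMQ:{A,C,G,T}, DJW:{C,G} ∩→ {C,G}; cost 0
per-site changes: [2, 4, 4, 4, 4]; total = 18

C,G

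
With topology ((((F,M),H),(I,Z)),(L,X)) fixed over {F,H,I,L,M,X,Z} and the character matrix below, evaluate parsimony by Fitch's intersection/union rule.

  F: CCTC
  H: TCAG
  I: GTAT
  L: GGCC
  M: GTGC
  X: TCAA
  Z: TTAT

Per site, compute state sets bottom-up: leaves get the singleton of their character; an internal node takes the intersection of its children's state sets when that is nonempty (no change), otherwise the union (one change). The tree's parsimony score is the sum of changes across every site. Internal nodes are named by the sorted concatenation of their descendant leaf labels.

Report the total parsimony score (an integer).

13

[col 0] FM: children F:{C}, M:{G} ∪→ {C,G}; cost 1
[col 0] FHM: children FM:{C,G}, H:{T} ∪→ {C,G,T}; cost 1
[col 0] IZ: children I:{G}, Z:{T} ∪→ {G,T}; cost 1
[col 0] FHIMZ: children FHM:{C,G,T}, IZ:{G,T} ∩→ {G,T}; cost 0
[col 0] LX: children L:{G}, X:{T} ∪→ {G,T}; cost 1
[col 0] FHILMXZ: children FHIMZ:{G,T}, LX:{G,T} ∩→ {G,T}; cost 0
[col 1] FM: children F:{C}, M:{T} ∪→ {C,T}; cost 1
[col 1] FHM: children FM:{C,T}, H:{C} ∩→ {C}; cost 0
[col 1] IZ: children I:{T}, Z:{T} ∩→ {T}; cost 0
[col 1] FHIMZ: children FHM:{C}, IZ:{T} ∪→ {C,T}; cost 1
[col 1] LX: children L:{G}, X:{C} ∪→ {C,G}; cost 1
[col 1] FHILMXZ: children FHIMZ:{C,T}, LX:{C,G} ∩→ {C}; cost 0
[col 2] FM: children F:{T}, M:{G} ∪→ {G,T}; cost 1
[col 2] FHM: children FM:{G,T}, H:{A} ∪→ {A,G,T}; cost 1
[col 2] IZ: children I:{A}, Z:{A} ∩→ {A}; cost 0
[col 2] FHIMZ: children FHM:{A,G,T}, IZ:{A} ∩→ {A}; cost 0
[col 2] LX: children L:{C}, X:{A} ∪→ {A,C}; cost 1
[col 2] FHILMXZ: children FHIMZ:{A}, LX:{A,C} ∩→ {A}; cost 0
[col 3] FM: children F:{C}, M:{C} ∩→ {C}; cost 0
[col 3] FHM: children FM:{C}, H:{G} ∪→ {C,G}; cost 1
[col 3] IZ: children I:{T}, Z:{T} ∩→ {T}; cost 0
[col 3] FHIMZ: children FHM:{C,G}, IZ:{T} ∪→ {C,G,T}; cost 1
[col 3] LX: children L:{C}, X:{A} ∪→ {A,C}; cost 1
[col 3] FHILMXZ: children FHIMZ:{C,G,T}, LX:{A,C} ∩→ {C}; cost 0
per-site changes: [4, 3, 3, 3]; total = 13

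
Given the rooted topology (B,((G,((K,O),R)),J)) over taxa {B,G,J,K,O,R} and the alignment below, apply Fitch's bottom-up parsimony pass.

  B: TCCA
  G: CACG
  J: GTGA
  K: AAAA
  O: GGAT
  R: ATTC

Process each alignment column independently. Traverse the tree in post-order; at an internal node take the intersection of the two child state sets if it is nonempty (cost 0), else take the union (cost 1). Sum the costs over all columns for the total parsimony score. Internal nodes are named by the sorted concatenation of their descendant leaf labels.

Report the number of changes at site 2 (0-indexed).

3

site 0, node KO: K={A} ∪ O={G} → {A,G} (+1)
site 0, node KOR: KO={A,G} ∩ R={A} → {A} (+0)
site 0, node GKOR: G={C} ∪ KOR={A} → {A,C} (+1)
site 0, node GJKOR: GKOR={A,C} ∪ J={G} → {A,C,G} (+1)
site 0, node BGJKOR: B={T} ∪ GJKOR={A,C,G} → {A,C,G,T} (+1)
site 1, node KO: K={A} ∪ O={G} → {A,G} (+1)
site 1, node KOR: KO={A,G} ∪ R={T} → {A,G,T} (+1)
site 1, node GKOR: G={A} ∩ KOR={A,G,T} → {A} (+0)
site 1, node GJKOR: GKOR={A} ∪ J={T} → {A,T} (+1)
site 1, node BGJKOR: B={C} ∪ GJKOR={A,T} → {A,C,T} (+1)
site 2, node KO: K={A} ∩ O={A} → {A} (+0)
site 2, node KOR: KO={A} ∪ R={T} → {A,T} (+1)
site 2, node GKOR: G={C} ∪ KOR={A,T} → {A,C,T} (+1)
site 2, node GJKOR: GKOR={A,C,T} ∪ J={G} → {A,C,G,T} (+1)
site 2, node BGJKOR: B={C} ∩ GJKOR={A,C,G,T} → {C} (+0)
site 3, node KO: K={A} ∪ O={T} → {A,T} (+1)
site 3, node KOR: KO={A,T} ∪ R={C} → {A,C,T} (+1)
site 3, node GKOR: G={G} ∪ KOR={A,C,T} → {A,C,G,T} (+1)
site 3, node GJKOR: GKOR={A,C,G,T} ∩ J={A} → {A} (+0)
site 3, node BGJKOR: B={A} ∩ GJKOR={A} → {A} (+0)
per-site changes: [4, 4, 3, 3]; total = 14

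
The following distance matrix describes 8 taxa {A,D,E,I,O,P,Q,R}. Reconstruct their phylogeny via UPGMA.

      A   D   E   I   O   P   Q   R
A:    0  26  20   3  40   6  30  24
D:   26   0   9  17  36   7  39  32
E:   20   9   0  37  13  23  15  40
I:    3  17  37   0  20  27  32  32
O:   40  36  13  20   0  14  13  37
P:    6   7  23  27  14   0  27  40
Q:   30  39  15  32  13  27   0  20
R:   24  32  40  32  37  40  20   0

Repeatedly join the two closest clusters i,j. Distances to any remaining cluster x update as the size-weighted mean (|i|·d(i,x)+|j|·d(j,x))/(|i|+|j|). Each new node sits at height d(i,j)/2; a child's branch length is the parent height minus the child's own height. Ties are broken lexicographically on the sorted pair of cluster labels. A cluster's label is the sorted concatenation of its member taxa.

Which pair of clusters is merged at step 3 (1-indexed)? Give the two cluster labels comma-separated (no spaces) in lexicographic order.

E,O

iteration 1: select A,I (d=3); attach at lengths (3/2, 3/2); label the merged cluster AI
  updated: d(AI,D)=43/2, d(AI,E)=57/2, d(AI,O)=30, d(AI,P)=33/2, d(AI,Q)=31, d(AI,R)=28
iteration 2: select D,P (d=7); attach at lengths (7/2, 7/2); label the merged cluster DP
  updated: d(AI,DP)=19, d(DP,E)=16, d(DP,O)=25, d(DP,Q)=33, d(DP,R)=36
iteration 3: select E,O (d=13); attach at lengths (13/2, 13/2); label the merged cluster EO
  updated: d(AI,EO)=117/4, d(DP,EO)=41/2, d(EO,Q)=14, d(EO,R)=77/2
iteration 4: select EO,Q (d=14); attach at lengths (1/2, 7); label the merged cluster EOQ
  updated: d(AI,EOQ)=179/6, d(DP,EOQ)=74/3, d(EOQ,R)=97/3
iteration 5: select AI,DP (d=19); attach at lengths (8, 6); label the merged cluster ADIP
  updated: d(ADIP,EOQ)=109/4, d(ADIP,R)=32
iteration 6: select ADIP,EOQ (d=109/4); attach at lengths (33/8, 53/8); label the merged cluster ADEIOPQ
  updated: d(ADEIOPQ,R)=225/7
iteration 7: select ADEIOPQ,R (d=225/7); attach at lengths (137/56, 225/14); label the merged cluster ADEIOPQR
final tree: ((((A:3/2,I:3/2):8,(D:7/2,P:7/2):6):33/8,((E:13/2,O:13/2):1/2,Q:7):53/8):137/56,R:225/14)
total length: 4131/56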